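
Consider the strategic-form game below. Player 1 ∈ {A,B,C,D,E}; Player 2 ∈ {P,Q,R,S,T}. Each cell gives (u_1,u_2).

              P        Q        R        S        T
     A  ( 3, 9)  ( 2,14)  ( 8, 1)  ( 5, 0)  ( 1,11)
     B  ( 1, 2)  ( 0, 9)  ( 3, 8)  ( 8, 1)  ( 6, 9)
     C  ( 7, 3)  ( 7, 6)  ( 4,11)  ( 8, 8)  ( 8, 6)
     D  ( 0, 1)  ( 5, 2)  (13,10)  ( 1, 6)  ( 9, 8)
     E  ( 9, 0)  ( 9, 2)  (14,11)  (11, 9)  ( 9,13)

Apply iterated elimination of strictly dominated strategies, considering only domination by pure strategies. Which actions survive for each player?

Survivors P1:{D,E} P2:{R,T}

P1 drop A (E beats it: P:9>3 Q:9>2 R:14>8 S:11>5 T:9>1)
P1 drop B (E beats it: P:9>1 Q:9>0 R:14>3 S:11>8 T:9>6)
P1 drop C (E beats it: P:9>7 Q:9>7 R:14>4 S:11>8 T:9>8)
P2 drop P (Q beats it: D:2>1 E:2>0)
P2 drop Q (R beats it: D:10>2 E:11>2)
P2 drop S (R beats it: D:10>6 E:11>9)
P1→{D,E} P2→{R,T}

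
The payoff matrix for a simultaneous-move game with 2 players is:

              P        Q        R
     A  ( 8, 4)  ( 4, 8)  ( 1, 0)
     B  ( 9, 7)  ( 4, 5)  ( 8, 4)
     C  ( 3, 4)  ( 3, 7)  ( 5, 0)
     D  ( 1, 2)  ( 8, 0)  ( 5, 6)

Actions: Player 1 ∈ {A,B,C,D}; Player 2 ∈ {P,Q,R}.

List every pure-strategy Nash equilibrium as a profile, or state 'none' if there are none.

PSNE = {(B,P)}

(A,P): not NE [P1→B gives 9>8; P2→Q gives 8>4]
(A,Q): not NE [P1→D gives 8>4]
(A,R): not NE [P1→B gives 8>1; P2→Q gives 8>0]
(B,P): NE
(B,Q): not NE [P1→D gives 8>4; P2→P gives 7>5]
(B,R): not NE [P2→P gives 7>4]
(C,P): not NE [P1→B gives 9>3; P2→Q gives 7>4]
(C,Q): not NE [P1→D gives 8>3]
(C,R): not NE [P1→B gives 8>5; P2→Q gives 7>0]
(D,P): not NE [P1→B gives 9>1; P2→R gives 6>2]
(D,Q): not NE [P2→R gives 6>0]
(D,R): not NE [P1→B gives 8>5]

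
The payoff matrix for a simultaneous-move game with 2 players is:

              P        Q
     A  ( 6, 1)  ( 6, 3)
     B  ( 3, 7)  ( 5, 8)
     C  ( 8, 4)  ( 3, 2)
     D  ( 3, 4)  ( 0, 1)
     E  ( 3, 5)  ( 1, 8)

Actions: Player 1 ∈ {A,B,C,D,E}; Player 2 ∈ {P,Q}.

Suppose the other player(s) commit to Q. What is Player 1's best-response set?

u_1(A vs Q) = 6
u_1(B vs Q) = 5
u_1(C vs Q) = 3
u_1(D vs Q) = 0
u_1(E vs Q) = 1
max payoff 6 at {A}

P1 best: {A}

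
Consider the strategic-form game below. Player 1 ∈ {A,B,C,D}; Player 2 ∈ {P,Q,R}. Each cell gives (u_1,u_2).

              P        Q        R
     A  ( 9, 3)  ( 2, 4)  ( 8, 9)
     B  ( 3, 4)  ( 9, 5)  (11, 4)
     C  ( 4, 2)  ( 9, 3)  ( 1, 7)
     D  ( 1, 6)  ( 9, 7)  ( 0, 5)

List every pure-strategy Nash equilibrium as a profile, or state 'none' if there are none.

Nash profiles: (B,Q), (D,Q)

(A,P): not NE [P2→R gives 9>3]
(A,Q): not NE [P1→D gives 9>2; P2→R gives 9>4]
(A,R): not NE [P1→B gives 11>8]
(B,P): not NE [P1→A gives 9>3; P2→Q gives 5>4]
(B,Q): NE
(B,R): not NE [P2→Q gives 5>4]
(C,P): not NE [P1→A gives 9>4; P2→R gives 7>2]
(C,Q): not NE [P2→R gives 7>3]
(C,R): not NE [P1→B gives 11>1]
(D,P): not NE [P1→A gives 9>1; P2→Q gives 7>6]
(D,Q): NE
(D,R): not NE [P1→B gives 11>0; P2→Q gives 7>5]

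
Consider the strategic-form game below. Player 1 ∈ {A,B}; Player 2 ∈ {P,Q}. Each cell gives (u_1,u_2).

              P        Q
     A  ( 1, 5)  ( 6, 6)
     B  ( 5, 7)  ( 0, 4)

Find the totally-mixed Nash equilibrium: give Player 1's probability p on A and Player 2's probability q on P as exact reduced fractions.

(p,q) = (3/4, 3/5)

P1 indiff ⇒ q·1+(1-q)·6 = q·5+(1-q)·0 ⇒ q(-4) = (1-q)(-6) ⇒ q = 3/5
P2 indiff ⇒ p·5+(1-p)·7 = p·6+(1-p)·4 ⇒ p(-1) = (1-p)(-3) ⇒ p = 3/4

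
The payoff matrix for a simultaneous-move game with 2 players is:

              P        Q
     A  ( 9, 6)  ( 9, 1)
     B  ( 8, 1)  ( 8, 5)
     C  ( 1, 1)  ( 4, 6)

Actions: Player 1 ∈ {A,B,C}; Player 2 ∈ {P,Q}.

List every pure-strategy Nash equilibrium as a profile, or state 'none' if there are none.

(A,P): NE
(A,Q): not NE [P2→P gives 6>1]
(B,P): not NE [P1→A gives 9>8; P2→Q gives 5>1]
(B,Q): not NE [P1→A gives 9>8]
(C,P): not NE [P1→A gives 9>1; P2→Q gives 6>1]
(C,Q): not NE [P1→A gives 9>4]

Nash profiles: (A,P)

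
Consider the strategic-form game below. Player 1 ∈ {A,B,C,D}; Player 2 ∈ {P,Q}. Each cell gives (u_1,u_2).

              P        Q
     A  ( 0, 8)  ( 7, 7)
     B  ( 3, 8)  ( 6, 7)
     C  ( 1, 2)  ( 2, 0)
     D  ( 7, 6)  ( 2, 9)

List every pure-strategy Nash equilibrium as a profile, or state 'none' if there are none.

No pure NE.

(A,P): not NE [P1→D gives 7>0]
(A,Q): not NE [P2→P gives 8>7]
(B,P): not NE [P1→D gives 7>3]
(B,Q): not NE [P1→A gives 7>6; P2→P gives 8>7]
(C,P): not NE [P1→D gives 7>1]
(C,Q): not NE [P1→A gives 7>2; P2→P gives 2>0]
(D,P): not NE [P2→Q gives 9>6]
(D,Q): not NE [P1→A gives 7>2]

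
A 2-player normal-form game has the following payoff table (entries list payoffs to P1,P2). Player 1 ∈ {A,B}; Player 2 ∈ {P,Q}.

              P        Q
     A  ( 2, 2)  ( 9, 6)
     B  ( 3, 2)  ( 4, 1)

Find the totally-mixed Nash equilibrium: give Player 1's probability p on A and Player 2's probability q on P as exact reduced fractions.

P1 indiff ⇒ q·2+(1-q)·9 = q·3+(1-q)·4 ⇒ q(-1) = (1-q)(-5) ⇒ q = 5/6
P2 indiff ⇒ p·2+(1-p)·2 = p·6+(1-p)·1 ⇒ p(-4) = (1-p)(-1) ⇒ p = 1/5

P1 mixes 1/5 on A; P2 mixes 5/6 on P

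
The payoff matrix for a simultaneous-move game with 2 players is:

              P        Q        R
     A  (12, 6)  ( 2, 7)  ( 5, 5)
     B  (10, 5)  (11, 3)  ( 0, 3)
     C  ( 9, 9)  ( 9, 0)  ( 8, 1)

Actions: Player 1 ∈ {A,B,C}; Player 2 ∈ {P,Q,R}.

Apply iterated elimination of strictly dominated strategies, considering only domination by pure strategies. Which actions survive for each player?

P2 drop R (P beats it: A:6>5 B:5>3 C:9>1)
P1 drop C (B beats it: P:10>9 Q:11>9)
P1→{A,B} P2→{P,Q}

Survivors P1:{A,B} P2:{P,Q}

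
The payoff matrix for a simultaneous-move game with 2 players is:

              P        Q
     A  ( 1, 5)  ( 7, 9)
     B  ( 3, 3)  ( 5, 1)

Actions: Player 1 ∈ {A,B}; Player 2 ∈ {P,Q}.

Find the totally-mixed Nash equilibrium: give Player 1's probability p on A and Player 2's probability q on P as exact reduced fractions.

p=1/3, q=1/2

P1 indiff ⇒ q·1+(1-q)·7 = q·3+(1-q)·5 ⇒ q(-2) = (1-q)(-2) ⇒ q = 1/2
P2 indiff ⇒ p·5+(1-p)·3 = p·9+(1-p)·1 ⇒ p(-4) = (1-p)(-2) ⇒ p = 1/3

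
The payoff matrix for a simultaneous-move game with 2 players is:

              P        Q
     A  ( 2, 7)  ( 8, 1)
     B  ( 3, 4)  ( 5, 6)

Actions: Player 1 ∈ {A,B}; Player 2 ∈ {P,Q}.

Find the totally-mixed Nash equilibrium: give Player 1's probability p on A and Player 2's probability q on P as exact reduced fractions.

p=1/4, q=3/4

P1 indiff ⇒ q·2+(1-q)·8 = q·3+(1-q)·5 ⇒ q(-1) = (1-q)(-3) ⇒ q = 3/4
P2 indiff ⇒ p·7+(1-p)·4 = p·1+(1-p)·6 ⇒ p(6) = (1-p)(2) ⇒ p = 1/4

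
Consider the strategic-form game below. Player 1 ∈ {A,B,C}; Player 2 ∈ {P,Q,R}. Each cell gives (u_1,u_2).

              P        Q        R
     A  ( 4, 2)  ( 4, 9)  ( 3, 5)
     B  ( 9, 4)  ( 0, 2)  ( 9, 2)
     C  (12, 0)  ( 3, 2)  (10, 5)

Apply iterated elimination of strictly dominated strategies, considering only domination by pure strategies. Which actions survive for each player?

P1 drop B (C beats it: P:12>9 Q:3>0 R:10>9)
P2 drop P (Q beats it: A:9>2 C:2>0)
P1→{A,C} P2→{Q,R}

Remaining: P1:{A,C} P2:{Q,R}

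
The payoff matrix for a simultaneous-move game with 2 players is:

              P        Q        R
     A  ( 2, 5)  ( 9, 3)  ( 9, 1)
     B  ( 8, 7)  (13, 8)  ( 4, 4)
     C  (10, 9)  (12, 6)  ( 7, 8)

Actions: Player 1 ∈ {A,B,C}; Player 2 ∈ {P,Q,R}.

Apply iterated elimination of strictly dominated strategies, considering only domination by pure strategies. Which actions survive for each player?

Remaining: P1:{B,C} P2:{P,Q}

P2 drop R (P beats it: A:5>1 B:7>4 C:9>8)
P1 drop A (B beats it: P:8>2 Q:13>9)
P1→{B,C} P2→{P,Q}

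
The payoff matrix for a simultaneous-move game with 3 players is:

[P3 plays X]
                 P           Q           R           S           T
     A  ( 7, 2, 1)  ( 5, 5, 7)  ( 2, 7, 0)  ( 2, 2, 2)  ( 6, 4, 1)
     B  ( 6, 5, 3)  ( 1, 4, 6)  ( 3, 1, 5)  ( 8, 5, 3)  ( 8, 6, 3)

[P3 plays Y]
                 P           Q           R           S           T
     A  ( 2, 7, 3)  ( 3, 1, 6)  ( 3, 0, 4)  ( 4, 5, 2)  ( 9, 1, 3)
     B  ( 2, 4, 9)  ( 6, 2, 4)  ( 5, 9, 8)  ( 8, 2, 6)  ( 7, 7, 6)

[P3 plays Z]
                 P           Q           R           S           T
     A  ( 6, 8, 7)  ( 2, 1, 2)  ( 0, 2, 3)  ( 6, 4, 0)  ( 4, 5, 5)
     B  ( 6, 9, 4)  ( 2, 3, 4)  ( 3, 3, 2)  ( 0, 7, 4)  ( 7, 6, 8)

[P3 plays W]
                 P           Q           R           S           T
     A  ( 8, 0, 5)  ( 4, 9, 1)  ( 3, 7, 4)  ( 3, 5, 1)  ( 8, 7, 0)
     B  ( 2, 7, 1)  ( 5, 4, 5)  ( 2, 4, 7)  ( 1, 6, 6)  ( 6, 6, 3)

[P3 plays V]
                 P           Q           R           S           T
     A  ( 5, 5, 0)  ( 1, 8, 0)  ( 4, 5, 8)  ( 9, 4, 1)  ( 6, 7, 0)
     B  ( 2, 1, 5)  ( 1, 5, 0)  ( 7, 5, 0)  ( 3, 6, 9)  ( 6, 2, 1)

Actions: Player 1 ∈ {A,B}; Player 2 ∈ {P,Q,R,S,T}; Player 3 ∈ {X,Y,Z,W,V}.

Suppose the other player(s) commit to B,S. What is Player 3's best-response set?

BR_3 = {V}

u_3(X vs B,S) = 3
u_3(Y vs B,S) = 6
u_3(Z vs B,S) = 4
u_3(W vs B,S) = 6
u_3(V vs B,S) = 9
max payoff 9 at {V}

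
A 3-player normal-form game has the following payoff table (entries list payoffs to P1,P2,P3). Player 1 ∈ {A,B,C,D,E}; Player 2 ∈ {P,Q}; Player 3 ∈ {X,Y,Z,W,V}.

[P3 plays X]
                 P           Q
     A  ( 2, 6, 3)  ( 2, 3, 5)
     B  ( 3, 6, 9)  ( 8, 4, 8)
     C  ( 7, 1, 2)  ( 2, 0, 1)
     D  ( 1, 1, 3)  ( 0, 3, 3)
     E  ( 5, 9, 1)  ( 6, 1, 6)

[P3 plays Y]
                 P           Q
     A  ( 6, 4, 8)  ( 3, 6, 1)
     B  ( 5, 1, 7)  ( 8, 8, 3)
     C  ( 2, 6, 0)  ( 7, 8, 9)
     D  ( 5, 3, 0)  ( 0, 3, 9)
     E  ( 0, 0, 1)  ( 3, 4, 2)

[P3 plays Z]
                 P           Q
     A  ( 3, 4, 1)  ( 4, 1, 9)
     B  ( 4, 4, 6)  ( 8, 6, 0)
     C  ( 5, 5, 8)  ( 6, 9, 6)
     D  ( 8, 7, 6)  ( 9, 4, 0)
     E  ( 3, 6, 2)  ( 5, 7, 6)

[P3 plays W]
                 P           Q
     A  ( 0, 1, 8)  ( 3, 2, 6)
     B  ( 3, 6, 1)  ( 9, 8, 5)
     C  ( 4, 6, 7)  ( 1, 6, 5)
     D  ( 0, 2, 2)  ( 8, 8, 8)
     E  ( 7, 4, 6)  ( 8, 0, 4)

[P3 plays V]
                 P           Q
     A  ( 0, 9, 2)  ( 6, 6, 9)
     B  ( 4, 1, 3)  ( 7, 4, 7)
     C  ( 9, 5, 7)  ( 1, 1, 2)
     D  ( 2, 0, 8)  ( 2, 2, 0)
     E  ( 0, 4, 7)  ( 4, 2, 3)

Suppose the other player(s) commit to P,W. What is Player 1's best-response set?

u_1(A vs P,W) = 0
u_1(B vs P,W) = 3
u_1(C vs P,W) = 4
u_1(D vs P,W) = 0
u_1(E vs P,W) = 7
max payoff 7 at {E}

BR_1 = {E}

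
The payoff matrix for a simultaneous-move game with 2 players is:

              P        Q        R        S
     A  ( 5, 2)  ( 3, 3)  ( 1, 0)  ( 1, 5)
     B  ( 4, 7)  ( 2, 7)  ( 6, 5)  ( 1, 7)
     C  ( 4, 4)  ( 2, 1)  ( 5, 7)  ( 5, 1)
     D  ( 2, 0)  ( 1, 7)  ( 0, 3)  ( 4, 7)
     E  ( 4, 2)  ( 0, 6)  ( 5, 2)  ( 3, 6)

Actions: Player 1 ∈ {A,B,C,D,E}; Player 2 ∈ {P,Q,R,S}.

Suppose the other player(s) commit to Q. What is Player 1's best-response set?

u_1(A vs Q) = 3
u_1(B vs Q) = 2
u_1(C vs Q) = 2
u_1(D vs Q) = 1
u_1(E vs Q) = 0
max payoff 3 at {A}

P1 best: {A}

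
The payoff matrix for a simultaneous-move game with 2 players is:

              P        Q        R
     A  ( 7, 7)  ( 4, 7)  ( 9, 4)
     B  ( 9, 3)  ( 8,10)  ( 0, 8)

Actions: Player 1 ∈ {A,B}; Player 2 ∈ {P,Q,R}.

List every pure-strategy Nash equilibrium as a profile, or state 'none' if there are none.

NE set: (B,Q)

(A,P): not NE [P1→B gives 9>7]
(A,Q): not NE [P1→B gives 8>4]
(A,R): not NE [P2→Q gives 7>4]
(B,P): not NE [P2→Q gives 10>3]
(B,Q): NE
(B,R): not NE [P1→A gives 9>0; P2→Q gives 10>8]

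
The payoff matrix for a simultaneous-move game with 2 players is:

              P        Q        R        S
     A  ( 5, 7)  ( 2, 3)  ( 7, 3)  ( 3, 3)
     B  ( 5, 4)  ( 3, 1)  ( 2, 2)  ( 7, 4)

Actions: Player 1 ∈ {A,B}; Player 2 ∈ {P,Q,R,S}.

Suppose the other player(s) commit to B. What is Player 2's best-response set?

u_2(P vs B) = 4
u_2(Q vs B) = 1
u_2(R vs B) = 2
u_2(S vs B) = 4
max payoff 4 at {P,S}

P2 best: {P,S}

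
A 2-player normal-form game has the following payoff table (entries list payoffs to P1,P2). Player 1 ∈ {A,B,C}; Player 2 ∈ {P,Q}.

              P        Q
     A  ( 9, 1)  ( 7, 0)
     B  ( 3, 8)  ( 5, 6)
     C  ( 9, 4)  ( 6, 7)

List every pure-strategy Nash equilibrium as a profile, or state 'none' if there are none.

(A,P): NE
(A,Q): not NE [P2→P gives 1>0]
(B,P): not NE [P1→C gives 9>3]
(B,Q): not NE [P1→A gives 7>5; P2→P gives 8>6]
(C,P): not NE [P2→Q gives 7>4]
(C,Q): not NE [P1→A gives 7>6]

PSNE = {(A,P)}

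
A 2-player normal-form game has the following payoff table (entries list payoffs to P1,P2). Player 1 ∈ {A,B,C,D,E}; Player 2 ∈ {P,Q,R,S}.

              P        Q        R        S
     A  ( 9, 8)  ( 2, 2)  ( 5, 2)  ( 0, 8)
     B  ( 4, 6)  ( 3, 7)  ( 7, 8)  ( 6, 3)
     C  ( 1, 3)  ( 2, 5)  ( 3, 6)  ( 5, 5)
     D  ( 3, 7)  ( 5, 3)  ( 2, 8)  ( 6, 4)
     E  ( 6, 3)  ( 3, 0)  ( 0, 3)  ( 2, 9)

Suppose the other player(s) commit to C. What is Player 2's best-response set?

P2 best: {R}

u_2(P vs C) = 3
u_2(Q vs C) = 5
u_2(R vs C) = 6
u_2(S vs C) = 5
max payoff 6 at {R}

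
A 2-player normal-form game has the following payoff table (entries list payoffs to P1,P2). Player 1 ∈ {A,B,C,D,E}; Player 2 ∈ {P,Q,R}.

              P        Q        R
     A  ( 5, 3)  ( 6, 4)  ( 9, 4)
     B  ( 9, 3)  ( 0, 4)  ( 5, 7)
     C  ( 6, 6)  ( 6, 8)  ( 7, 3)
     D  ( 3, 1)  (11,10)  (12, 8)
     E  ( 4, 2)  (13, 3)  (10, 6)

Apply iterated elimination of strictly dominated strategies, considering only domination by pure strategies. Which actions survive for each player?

Survivors P1:{D,E} P2:{Q,R}

P2 drop P (Q beats it: A:4>3 B:4>3 C:8>6 D:10>1 E:3>2)
P1 drop A (D beats it: Q:11>6 R:12>9)
P1 drop B (C beats it: Q:6>0 R:7>5)
P1 drop C (D beats it: Q:11>6 R:12>7)
P1→{D,E} P2→{Q,R}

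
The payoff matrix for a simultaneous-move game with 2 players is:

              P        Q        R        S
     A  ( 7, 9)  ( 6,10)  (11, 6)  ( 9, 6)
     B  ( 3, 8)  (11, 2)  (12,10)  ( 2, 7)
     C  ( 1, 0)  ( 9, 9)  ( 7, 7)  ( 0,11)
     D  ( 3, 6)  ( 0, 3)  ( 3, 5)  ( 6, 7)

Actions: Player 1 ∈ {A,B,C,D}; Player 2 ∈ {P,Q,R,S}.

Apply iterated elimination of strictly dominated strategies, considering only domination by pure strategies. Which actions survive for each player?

P1 drop C (B beats it: P:3>1 Q:11>9 R:12>7 S:2>0)
P1 drop D (A beats it: P:7>3 Q:6>0 R:11>3 S:9>6)
P2 drop S (P beats it: A:9>6 B:8>7)
P1→{A,B} P2→{P,Q,R}

Remaining: P1:{A,B} P2:{P,Q,R}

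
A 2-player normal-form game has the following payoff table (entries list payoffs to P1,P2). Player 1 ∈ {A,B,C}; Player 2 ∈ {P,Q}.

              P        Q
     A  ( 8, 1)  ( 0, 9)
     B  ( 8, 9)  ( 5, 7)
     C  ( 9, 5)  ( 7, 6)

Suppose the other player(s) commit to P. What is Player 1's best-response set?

u_1(A vs P) = 8
u_1(B vs P) = 8
u_1(C vs P) = 9
max payoff 9 at {C}

BR_1 = {C}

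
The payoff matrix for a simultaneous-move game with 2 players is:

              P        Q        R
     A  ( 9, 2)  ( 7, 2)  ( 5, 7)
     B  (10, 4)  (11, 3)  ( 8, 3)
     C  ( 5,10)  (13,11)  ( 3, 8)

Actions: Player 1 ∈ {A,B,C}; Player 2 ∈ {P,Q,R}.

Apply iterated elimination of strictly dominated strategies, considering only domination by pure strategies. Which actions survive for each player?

IESDS → P1:{B,C} P2:{P,Q}

P1 drop A (B beats it: P:10>9 Q:11>7 R:8>5)
P2 drop R (P beats it: B:4>3 C:10>8)
P1→{B,C} P2→{P,Q}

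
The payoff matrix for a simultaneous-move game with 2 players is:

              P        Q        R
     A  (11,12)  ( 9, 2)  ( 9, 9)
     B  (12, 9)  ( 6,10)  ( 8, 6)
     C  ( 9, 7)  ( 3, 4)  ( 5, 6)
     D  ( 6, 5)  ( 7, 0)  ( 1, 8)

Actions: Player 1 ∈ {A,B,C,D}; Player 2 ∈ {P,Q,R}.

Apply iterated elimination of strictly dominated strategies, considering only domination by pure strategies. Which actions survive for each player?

Remaining: P1:{A,B} P2:{P,Q}

P1 drop C (A beats it: P:11>9 Q:9>3 R:9>5)
P1 drop D (A beats it: P:11>6 Q:9>7 R:9>1)
P2 drop R (P beats it: A:12>9 B:9>6)
P1→{A,B} P2→{P,Q}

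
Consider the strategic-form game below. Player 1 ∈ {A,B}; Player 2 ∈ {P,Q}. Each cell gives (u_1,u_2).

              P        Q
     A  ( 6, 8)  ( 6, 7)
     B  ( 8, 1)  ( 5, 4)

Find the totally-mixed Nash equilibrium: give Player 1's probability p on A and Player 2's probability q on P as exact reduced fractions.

P1 indiff ⇒ q·6+(1-q)·6 = q·8+(1-q)·5 ⇒ q(-2) = (1-q)(-1) ⇒ q = 1/3
P2 indiff ⇒ p·8+(1-p)·1 = p·7+(1-p)·4 ⇒ p(1) = (1-p)(3) ⇒ p = 3/4

(p,q) = (3/4, 1/3)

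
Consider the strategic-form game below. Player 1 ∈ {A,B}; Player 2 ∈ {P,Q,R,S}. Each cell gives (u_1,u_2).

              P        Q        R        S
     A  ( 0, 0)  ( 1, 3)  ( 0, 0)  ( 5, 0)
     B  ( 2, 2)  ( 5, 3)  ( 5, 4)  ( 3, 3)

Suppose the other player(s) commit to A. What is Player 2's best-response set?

BR_2 = {Q}

u_2(P vs A) = 0
u_2(Q vs A) = 3
u_2(R vs A) = 0
u_2(S vs A) = 0
max payoff 3 at {Q}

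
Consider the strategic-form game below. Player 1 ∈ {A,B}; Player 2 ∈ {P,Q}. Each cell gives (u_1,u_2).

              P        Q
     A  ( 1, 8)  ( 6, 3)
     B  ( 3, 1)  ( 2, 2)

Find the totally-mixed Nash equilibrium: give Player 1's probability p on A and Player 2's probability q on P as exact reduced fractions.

P1 indiff ⇒ q·1+(1-q)·6 = q·3+(1-q)·2 ⇒ q(-2) = (1-q)(-4) ⇒ q = 2/3
P2 indiff ⇒ p·8+(1-p)·1 = p·3+(1-p)·2 ⇒ p(5) = (1-p)(1) ⇒ p = 1/6

(p,q) = (1/6, 2/3)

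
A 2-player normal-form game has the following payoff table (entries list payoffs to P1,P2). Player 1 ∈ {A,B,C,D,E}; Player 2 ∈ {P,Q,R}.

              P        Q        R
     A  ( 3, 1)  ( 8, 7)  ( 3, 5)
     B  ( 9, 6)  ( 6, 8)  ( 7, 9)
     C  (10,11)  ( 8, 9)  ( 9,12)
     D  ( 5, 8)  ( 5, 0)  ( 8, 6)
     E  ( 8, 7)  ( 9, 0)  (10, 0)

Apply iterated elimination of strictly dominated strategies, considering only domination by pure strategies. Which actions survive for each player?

Remaining: P1:{C,E} P2:{P,R}

P1 drop A (E beats it: P:8>3 Q:9>8 R:10>3)
P1 drop B (C beats it: P:10>9 Q:8>6 R:9>7)
P1 drop D (C beats it: P:10>5 Q:8>5 R:9>8)
P2 drop Q (P beats it: C:11>9 E:7>0)
P1→{C,E} P2→{P,R}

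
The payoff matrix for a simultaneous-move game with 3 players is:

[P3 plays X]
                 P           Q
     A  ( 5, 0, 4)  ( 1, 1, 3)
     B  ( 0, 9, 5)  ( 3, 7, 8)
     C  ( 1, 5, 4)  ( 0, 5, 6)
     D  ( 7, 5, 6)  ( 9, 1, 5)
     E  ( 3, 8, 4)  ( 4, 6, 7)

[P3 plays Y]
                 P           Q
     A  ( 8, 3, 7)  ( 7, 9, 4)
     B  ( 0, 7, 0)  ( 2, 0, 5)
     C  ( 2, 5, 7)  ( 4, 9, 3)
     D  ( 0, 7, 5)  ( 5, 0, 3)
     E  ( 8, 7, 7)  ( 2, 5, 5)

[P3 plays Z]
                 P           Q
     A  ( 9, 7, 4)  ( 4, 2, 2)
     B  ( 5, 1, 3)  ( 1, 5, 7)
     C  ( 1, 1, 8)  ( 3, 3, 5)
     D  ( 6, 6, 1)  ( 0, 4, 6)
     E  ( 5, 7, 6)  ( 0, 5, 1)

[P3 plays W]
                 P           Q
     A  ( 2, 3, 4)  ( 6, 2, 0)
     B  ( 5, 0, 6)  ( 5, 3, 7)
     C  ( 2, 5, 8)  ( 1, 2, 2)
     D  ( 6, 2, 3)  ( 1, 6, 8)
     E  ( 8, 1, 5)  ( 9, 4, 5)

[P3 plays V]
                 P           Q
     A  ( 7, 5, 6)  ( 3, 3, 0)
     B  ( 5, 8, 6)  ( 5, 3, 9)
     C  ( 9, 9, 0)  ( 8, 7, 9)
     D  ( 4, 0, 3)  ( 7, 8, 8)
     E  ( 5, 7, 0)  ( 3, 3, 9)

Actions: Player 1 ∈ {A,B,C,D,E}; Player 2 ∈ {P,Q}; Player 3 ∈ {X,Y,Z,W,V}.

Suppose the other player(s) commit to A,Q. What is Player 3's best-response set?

P3 best: {Y}

u_3(X vs A,Q) = 3
u_3(Y vs A,Q) = 4
u_3(Z vs A,Q) = 2
u_3(W vs A,Q) = 0
u_3(V vs A,Q) = 0
max payoff 4 at {Y}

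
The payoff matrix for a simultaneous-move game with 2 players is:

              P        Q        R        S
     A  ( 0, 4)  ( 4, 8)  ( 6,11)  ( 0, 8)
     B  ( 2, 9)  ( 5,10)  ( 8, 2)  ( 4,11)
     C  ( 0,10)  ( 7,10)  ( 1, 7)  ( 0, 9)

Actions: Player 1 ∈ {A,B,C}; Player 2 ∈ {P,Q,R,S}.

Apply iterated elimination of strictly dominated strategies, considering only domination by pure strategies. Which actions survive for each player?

P1 drop A (B beats it: P:2>0 Q:5>4 R:8>6 S:4>0)
P2 drop R (P beats it: B:9>2 C:10>7)
P1→{B,C} P2→{P,Q,S}

Remaining: P1:{B,C} P2:{P,Q,S}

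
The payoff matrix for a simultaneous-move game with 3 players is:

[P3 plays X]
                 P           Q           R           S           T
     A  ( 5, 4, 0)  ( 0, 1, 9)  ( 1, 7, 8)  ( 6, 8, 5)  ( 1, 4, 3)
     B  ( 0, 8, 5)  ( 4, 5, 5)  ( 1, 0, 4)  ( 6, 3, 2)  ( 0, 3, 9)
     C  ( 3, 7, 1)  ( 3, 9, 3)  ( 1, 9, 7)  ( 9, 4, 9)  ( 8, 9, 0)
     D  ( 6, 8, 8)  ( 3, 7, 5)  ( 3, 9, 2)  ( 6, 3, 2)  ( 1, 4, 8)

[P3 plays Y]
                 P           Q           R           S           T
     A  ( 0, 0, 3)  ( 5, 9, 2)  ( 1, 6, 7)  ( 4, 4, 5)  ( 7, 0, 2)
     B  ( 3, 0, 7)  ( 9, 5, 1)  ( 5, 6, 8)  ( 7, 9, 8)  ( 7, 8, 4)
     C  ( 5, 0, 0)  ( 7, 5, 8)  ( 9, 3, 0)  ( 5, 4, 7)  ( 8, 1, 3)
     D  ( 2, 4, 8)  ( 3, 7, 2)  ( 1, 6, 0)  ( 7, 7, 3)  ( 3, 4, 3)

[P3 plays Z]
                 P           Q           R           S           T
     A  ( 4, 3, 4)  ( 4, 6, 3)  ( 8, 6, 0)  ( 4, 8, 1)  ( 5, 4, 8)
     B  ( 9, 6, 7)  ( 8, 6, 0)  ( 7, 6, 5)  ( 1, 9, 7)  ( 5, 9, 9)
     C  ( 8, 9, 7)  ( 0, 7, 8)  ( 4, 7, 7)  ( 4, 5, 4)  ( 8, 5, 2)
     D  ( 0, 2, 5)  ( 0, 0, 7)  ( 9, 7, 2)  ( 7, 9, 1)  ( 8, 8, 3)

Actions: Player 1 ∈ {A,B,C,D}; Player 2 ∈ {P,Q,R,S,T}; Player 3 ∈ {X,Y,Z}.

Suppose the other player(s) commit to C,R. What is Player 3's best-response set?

u_3(X vs C,R) = 7
u_3(Y vs C,R) = 0
u_3(Z vs C,R) = 7
max payoff 7 at {X,Z}

BR_3 = {X,Z}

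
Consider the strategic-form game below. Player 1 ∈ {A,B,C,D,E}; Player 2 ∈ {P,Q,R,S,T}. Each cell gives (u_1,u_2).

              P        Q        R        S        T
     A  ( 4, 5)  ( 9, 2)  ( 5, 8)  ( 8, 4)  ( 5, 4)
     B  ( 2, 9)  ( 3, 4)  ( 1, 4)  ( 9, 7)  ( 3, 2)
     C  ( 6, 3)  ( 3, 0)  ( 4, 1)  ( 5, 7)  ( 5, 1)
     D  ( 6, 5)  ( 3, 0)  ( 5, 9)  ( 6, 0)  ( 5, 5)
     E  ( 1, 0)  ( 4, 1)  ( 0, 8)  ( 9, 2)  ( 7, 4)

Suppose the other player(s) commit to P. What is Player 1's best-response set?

u_1(A vs P) = 4
u_1(B vs P) = 2
u_1(C vs P) = 6
u_1(D vs P) = 6
u_1(E vs P) = 1
max payoff 6 at {C,D}

argmax u_1 = {C,D}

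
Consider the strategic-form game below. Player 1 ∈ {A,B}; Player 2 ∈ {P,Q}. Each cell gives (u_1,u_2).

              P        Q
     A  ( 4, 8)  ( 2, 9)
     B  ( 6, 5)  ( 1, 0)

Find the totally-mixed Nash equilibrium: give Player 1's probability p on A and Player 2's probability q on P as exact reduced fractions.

P1 mixes 5/6 on A; P2 mixes 1/3 on P

P1 indiff ⇒ q·4+(1-q)·2 = q·6+(1-q)·1 ⇒ q(-2) = (1-q)(-1) ⇒ q = 1/3
P2 indiff ⇒ p·8+(1-p)·5 = p·9+(1-p)·0 ⇒ p(-1) = (1-p)(-5) ⇒ p = 5/6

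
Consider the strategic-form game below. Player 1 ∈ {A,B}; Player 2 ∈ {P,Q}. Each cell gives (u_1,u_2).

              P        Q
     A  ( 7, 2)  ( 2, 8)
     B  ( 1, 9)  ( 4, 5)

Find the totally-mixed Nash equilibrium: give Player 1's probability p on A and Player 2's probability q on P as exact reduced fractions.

P1 indiff ⇒ q·7+(1-q)·2 = q·1+(1-q)·4 ⇒ q(6) = (1-q)(2) ⇒ q = 1/4
P2 indiff ⇒ p·2+(1-p)·9 = p·8+(1-p)·5 ⇒ p(-6) = (1-p)(-4) ⇒ p = 2/5

P1 mixes 2/5 on A; P2 mixes 1/4 on P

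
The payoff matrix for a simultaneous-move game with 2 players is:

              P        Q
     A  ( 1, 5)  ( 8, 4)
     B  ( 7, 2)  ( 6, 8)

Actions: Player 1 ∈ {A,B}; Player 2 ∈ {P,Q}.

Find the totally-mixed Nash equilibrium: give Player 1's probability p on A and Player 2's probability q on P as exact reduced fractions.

P1 indiff ⇒ q·1+(1-q)·8 = q·7+(1-q)·6 ⇒ q(-6) = (1-q)(-2) ⇒ q = 1/4
P2 indiff ⇒ p·5+(1-p)·2 = p·4+(1-p)·8 ⇒ p(1) = (1-p)(6) ⇒ p = 6/7

p=6/7, q=1/4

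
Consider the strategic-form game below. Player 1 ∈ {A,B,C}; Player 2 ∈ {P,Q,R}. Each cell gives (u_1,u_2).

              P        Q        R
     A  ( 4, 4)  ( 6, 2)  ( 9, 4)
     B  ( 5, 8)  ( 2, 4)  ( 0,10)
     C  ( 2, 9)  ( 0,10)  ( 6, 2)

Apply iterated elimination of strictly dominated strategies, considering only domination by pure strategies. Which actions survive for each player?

Survivors P1:{A,B} P2:{P,R}

P1 drop C (A beats it: P:4>2 Q:6>0 R:9>6)
P2 drop Q (P beats it: A:4>2 B:8>4)
P1→{A,B} P2→{P,R}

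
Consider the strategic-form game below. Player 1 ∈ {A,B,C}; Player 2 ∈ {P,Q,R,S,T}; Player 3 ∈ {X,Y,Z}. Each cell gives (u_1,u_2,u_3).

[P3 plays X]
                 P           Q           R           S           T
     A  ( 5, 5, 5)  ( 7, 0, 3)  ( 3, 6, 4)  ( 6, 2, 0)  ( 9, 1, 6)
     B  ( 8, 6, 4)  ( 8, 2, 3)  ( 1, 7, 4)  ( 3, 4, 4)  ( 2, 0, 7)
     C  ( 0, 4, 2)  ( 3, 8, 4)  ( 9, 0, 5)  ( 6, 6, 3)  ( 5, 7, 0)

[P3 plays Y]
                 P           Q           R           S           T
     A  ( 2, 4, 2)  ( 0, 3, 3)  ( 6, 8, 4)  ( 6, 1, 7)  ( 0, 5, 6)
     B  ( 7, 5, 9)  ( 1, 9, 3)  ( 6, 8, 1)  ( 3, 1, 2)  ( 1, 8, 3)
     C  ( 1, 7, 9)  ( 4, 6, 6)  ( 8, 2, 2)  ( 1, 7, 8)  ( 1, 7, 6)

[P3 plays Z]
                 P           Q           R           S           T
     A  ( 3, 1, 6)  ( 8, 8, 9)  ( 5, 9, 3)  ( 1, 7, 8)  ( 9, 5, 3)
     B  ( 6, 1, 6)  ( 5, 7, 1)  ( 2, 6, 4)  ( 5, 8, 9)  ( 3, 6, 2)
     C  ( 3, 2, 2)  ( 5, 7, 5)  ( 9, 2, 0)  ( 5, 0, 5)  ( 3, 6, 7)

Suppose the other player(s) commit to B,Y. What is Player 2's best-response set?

P2 best: {Q}

u_2(P vs B,Y) = 5
u_2(Q vs B,Y) = 9
u_2(R vs B,Y) = 8
u_2(S vs B,Y) = 1
u_2(T vs B,Y) = 8
max payoff 9 at {Q}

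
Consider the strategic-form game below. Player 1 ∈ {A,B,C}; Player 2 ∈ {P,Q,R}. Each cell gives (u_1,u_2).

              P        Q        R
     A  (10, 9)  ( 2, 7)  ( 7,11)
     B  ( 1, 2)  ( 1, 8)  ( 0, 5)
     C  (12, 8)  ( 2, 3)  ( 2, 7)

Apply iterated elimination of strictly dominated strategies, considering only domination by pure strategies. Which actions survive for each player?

P1 drop B (A beats it: P:10>1 Q:2>1 R:7>0)
P2 drop Q (P beats it: A:9>7 C:8>3)
P1→{A,C} P2→{P,R}

IESDS → P1:{A,C} P2:{P,R}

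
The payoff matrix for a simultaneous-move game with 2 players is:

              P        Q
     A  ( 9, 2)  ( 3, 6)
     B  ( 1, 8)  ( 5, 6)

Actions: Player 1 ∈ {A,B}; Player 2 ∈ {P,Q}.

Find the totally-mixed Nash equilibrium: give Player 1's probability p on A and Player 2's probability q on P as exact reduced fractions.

P1 mixes 1/3 on A; P2 mixes 1/5 on P

P1 indiff ⇒ q·9+(1-q)·3 = q·1+(1-q)·5 ⇒ q(8) = (1-q)(2) ⇒ q = 1/5
P2 indiff ⇒ p·2+(1-p)·8 = p·6+(1-p)·6 ⇒ p(-4) = (1-p)(-2) ⇒ p = 1/3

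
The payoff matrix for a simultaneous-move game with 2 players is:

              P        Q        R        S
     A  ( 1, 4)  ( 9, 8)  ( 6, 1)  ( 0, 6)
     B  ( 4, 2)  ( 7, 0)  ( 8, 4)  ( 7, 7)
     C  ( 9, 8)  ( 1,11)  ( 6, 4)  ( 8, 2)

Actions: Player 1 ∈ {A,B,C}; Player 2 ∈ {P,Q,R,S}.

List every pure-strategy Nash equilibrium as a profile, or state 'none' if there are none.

(A,P): not NE [P1→C gives 9>1; P2→Q gives 8>4]
(A,Q): NE
(A,R): not NE [P1→B gives 8>6; P2→Q gives 8>1]
(A,S): not NE [P1→C gives 8>0; P2→Q gives 8>6]
(B,P): not NE [P1→C gives 9>4; P2→S gives 7>2]
(B,Q): not NE [P1→A gives 9>7; P2→S gives 7>0]
(B,R): not NE [P2→S gives 7>4]
(B,S): not NE [P1→C gives 8>7]
(C,P): not NE [P2→Q gives 11>8]
(C,Q): not NE [P1→A gives 9>1]
(C,R): not NE [P1→B gives 8>6; P2→Q gives 11>4]
(C,S): not NE [P2→Q gives 11>2]

Nash profiles: (A,Q)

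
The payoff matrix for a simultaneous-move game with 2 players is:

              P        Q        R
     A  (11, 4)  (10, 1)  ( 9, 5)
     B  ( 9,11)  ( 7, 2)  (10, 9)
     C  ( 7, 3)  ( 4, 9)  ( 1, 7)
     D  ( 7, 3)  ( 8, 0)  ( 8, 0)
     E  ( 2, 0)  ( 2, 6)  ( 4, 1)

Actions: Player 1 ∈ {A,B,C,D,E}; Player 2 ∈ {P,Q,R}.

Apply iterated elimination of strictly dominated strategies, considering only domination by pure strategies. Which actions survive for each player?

IESDS → P1:{A,B} P2:{P,R}

P1 drop C (A beats it: P:11>7 Q:10>4 R:9>1)
P1 drop D (A beats it: P:11>7 Q:10>8 R:9>8)
P1 drop E (A beats it: P:11>2 Q:10>2 R:9>4)
P2 drop Q (P beats it: A:4>1 B:11>2)
P1→{A,B} P2→{P,R}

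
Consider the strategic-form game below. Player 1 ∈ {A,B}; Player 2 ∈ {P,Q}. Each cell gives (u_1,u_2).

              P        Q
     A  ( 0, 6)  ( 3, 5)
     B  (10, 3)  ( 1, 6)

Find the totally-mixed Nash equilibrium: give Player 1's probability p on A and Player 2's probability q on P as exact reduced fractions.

P1 indiff ⇒ q·0+(1-q)·3 = q·10+(1-q)·1 ⇒ q(-10) = (1-q)(-2) ⇒ q = 1/6
P2 indiff ⇒ p·6+(1-p)·3 = p·5+(1-p)·6 ⇒ p(1) = (1-p)(3) ⇒ p = 3/4

P1 mixes 3/4 on A; P2 mixes 1/6 on P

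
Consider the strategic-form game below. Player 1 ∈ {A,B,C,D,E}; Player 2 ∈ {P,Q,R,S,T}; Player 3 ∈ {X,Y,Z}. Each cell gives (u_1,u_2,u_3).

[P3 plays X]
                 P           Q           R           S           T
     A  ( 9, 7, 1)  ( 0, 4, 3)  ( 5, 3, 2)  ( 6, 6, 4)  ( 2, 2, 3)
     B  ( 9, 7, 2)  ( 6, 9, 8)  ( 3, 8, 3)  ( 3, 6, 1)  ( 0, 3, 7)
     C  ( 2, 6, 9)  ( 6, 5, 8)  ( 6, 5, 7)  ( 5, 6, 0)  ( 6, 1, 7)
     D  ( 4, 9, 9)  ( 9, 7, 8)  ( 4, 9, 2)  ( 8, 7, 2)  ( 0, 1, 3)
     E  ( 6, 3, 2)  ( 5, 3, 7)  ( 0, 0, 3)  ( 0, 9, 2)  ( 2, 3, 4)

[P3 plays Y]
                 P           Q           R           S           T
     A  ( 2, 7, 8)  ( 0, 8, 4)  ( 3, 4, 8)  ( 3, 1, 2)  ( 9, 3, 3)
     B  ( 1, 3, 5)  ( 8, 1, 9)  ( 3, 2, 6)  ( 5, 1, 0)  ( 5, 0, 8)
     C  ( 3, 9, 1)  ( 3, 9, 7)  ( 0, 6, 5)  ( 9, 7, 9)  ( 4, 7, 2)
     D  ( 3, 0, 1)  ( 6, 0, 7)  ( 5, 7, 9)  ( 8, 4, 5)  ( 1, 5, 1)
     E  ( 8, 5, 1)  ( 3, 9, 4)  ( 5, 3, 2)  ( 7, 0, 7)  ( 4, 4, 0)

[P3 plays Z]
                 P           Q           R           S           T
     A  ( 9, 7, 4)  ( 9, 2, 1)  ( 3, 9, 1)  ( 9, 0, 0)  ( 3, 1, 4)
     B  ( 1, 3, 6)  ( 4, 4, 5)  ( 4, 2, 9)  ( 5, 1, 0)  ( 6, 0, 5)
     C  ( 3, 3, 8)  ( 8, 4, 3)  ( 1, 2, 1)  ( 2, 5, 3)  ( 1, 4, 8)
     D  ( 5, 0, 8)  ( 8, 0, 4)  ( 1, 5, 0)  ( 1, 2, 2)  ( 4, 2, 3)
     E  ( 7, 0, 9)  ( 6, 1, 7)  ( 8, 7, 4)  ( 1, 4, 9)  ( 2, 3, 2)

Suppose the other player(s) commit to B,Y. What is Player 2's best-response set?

u_2(P vs B,Y) = 3
u_2(Q vs B,Y) = 1
u_2(R vs B,Y) = 2
u_2(S vs B,Y) = 1
u_2(T vs B,Y) = 0
max payoff 3 at {P}

BR_2 = {P}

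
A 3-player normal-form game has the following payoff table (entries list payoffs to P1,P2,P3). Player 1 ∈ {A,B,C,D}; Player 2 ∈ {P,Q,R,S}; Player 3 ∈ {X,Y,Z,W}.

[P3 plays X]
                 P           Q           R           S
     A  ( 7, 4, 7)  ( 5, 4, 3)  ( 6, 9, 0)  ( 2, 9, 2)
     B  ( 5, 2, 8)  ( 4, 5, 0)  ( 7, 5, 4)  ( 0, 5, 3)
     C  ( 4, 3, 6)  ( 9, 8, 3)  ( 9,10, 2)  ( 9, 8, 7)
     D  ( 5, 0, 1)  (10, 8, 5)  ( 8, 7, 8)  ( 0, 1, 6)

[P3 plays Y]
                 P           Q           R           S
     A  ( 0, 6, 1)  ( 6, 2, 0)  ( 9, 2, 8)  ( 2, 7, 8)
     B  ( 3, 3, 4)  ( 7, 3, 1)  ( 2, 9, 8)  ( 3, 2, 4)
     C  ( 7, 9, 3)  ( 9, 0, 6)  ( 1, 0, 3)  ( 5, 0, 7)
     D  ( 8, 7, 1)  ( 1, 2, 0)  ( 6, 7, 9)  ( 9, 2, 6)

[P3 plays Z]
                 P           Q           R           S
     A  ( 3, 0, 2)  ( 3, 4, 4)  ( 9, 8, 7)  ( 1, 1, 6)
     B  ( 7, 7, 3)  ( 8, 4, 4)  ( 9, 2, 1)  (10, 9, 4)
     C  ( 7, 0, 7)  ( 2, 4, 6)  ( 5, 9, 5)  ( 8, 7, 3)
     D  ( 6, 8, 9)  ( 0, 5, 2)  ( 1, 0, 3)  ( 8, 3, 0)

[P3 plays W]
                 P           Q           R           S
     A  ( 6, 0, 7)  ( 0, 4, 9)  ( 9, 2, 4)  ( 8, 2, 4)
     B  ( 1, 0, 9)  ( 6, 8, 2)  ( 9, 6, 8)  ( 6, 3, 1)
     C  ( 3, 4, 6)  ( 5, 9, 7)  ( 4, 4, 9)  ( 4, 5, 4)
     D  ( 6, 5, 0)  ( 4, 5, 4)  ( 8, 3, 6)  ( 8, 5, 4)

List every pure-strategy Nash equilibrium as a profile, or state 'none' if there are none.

(A,P,X): not NE [P2→S gives 9>4]
(A,P,Y): not NE [P1→D gives 8>0; P2→S gives 7>6; P3→W gives 7>1]
(A,P,Z): not NE [P1→C gives 7>3; P2→R gives 8>0; P3→W gives 7>2]
(A,P,W): not NE [P2→Q gives 4>0]
(A,Q,X): not NE [P1→D gives 10>5; P2→S gives 9>4; P3→W gives 9>3]
(A,Q,Y): not NE [P1→C gives 9>6; P2→S gives 7>2; P3→W gives 9>0]
(A,Q,Z): not NE [P1→B gives 8>3; P2→R gives 8>4; P3→W gives 9>4]
(A,Q,W): not NE [P1→B gives 6>0]
(A,R,X): not NE [P1→C gives 9>6; P3→Y gives 8>0]
(A,R,Y): not NE [P2→S gives 7>2]
(A,R,Z): not NE [P3→Y gives 8>7]
(A,R,W): not NE [P2→Q gives 4>2; P3→Y gives 8>4]
(A,S,X): not NE [P1→C gives 9>2; P3→Y gives 8>2]
(A,S,Y): not NE [P1→D gives 9>2]
(A,S,Z): not NE [P1→B gives 10>1; P2→R gives 8>1; P3→Y gives 8>6]
(A,S,W): not NE [P2→Q gives 4>2; P3→Y gives 8>4]
(B,P,X): not NE [P1→A gives 7>5; P2→S gives 5>2; P3→W gives 9>8]
(B,P,Y): not NE [P1→D gives 8>3; P2→R gives 9>3; P3→W gives 9>4]
(B,P,Z): not NE [P2→S gives 9>7; P3→W gives 9>3]
(B,P,W): not NE [P1→D gives 6>1; P2→Q gives 8>0]
(B,Q,X): not NE [P1→D gives 10>4; P3→Z gives 4>0]
(B,Q,Y): not NE [P1→C gives 9>7; P2→R gives 9>3; P3→Z gives 4>1]
(B,Q,Z): not NE [P2→S gives 9>4]
(B,Q,W): not NE [P3→Z gives 4>2]
(B,R,X): not NE [P1→C gives 9>7; P3→W gives 8>4]
(B,R,Y): not NE [P1→A gives 9>2]
(B,R,Z): not NE [P2→S gives 9>2; P3→W gives 8>1]
(B,R,W): not NE [P2→Q gives 8>6]
(B,S,X): not NE [P1→C gives 9>0; P3→Z gives 4>3]
(B,S,Y): not NE [P1→D gives 9>3; P2→R gives 9>2]
(B,S,Z): NE
(B,S,W): not NE [P1→D gives 8>6; P2→Q gives 8>3; P3→Z gives 4>1]
(C,P,X): not NE [P1→A gives 7>4; P2→R gives 10>3; P3→Z gives 7>6]
(C,P,Y): not NE [P1→D gives 8>7; P3→Z gives 7>3]
(C,P,Z): not NE [P2→R gives 9>0]
(C,P,W): not NE [P1→D gives 6>3; P2→Q gives 9>4; P3→Z gives 7>6]
(C,Q,X): not NE [P1→D gives 10>9; P2→R gives 10>8; P3→W gives 7>3]
(C,Q,Y): not NE [P2→P gives 9>0; P3→W gives 7>6]
(C,Q,Z): not NE [P1→B gives 8>2; P2→R gives 9>4; P3→W gives 7>6]
(C,Q,W): not NE [P1→B gives 6>5]
(C,R,X): not NE [P3→W gives 9>2]
(C,R,Y): not NE [P1→A gives 9>1; P2→P gives 9>0; P3→W gives 9>3]
(C,R,Z): not NE [P1→B gives 9>5; P3→W gives 9>5]
(C,R,W): not NE [P1→B gives 9>4; P2→Q gives 9>4]
(C,S,X): not NE [P2→R gives 10>8]
(C,S,Y): not NE [P1→D gives 9>5; P2→P gives 9>0]
(C,S,Z): not NE [P1→B gives 10>8; P2→R gives 9>7; P3→Y gives 7>3]
(C,S,W): not NE [P1→D gives 8>4; P2→Q gives 9>5; P3→Y gives 7>4]
(D,P,X): not NE [P1→A gives 7>5; P2→Q gives 8>0; P3→Z gives 9>1]
(D,P,Y): not NE [P3→Z gives 9>1]
(D,P,Z): not NE [P1→C gives 7>6]
(D,P,W): not NE [P3→Z gives 9>0]
(D,Q,X): NE
(D,Q,Y): not NE [P1→C gives 9>1; P2→R gives 7>2; P3→X gives 5>0]
(D,Q,Z): not NE [P1→B gives 8>0; P2→P gives 8>5; P3→X gives 5>2]
(D,Q,W): not NE [P1→B gives 6>4; P3→X gives 5>4]
(D,R,X): not NE [P1→C gives 9>8; P2→Q gives 8>7; P3→Y gives 9>8]
(D,R,Y): not NE [P1→A gives 9>6]
(D,R,Z): not NE [P1→B gives 9>1; P2→P gives 8>0; P3→Y gives 9>3]
(D,R,W): not NE [P1→B gives 9>8; P2→S gives 5>3; P3→Y gives 9>6]
(D,S,X): not NE [P1→C gives 9>0; P2→Q gives 8>1]
(D,S,Y): not NE [P2→R gives 7>2]
(D,S,Z): not NE [P1→B gives 10>8; P2→P gives 8>3; P3→Y gives 6>0]
(D,S,W): not NE [P3→Y gives 6>4]

Nash profiles: (B,S,Z), (D,Q,X)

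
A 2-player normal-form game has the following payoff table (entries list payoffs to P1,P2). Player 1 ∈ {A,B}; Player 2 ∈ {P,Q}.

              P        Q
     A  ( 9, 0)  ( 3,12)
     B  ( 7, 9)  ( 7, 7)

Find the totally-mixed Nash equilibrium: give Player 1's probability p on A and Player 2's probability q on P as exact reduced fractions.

p=1/7, q=2/3

P1 indiff ⇒ q·9+(1-q)·3 = q·7+(1-q)·7 ⇒ q(2) = (1-q)(4) ⇒ q = 2/3
P2 indiff ⇒ p·0+(1-p)·9 = p·12+(1-p)·7 ⇒ p(-12) = (1-p)(-2) ⇒ p = 1/7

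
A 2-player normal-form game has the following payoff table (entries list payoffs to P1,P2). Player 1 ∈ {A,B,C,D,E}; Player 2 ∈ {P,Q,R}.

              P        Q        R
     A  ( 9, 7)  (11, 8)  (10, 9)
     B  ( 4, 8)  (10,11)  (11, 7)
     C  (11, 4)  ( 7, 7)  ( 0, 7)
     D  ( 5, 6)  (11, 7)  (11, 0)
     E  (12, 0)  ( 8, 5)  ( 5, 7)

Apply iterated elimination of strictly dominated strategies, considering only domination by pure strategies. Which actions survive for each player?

P1 drop C (E beats it: P:12>11 Q:8>7 R:5>0)
P2 drop P (Q beats it: A:8>7 B:11>8 D:7>6 E:5>0)
P1 drop E (A beats it: Q:11>8 R:10>5)
P1→{A,B,D} P2→{Q,R}

IESDS → P1:{A,B,D} P2:{Q,R}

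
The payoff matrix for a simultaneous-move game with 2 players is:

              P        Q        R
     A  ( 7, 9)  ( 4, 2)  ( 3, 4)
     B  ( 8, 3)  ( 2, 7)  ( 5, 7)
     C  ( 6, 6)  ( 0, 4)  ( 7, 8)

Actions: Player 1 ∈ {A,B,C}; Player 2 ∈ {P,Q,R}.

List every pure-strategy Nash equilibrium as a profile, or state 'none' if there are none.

(A,P): not NE [P1→B gives 8>7]
(A,Q): not NE [P2→P gives 9>2]
(A,R): not NE [P1→C gives 7>3; P2→P gives 9>4]
(B,P): not NE [P2→R gives 7>3]
(B,Q): not NE [P1→A gives 4>2]
(B,R): not NE [P1→C gives 7>5]
(C,P): not NE [P1→B gives 8>6; P2→R gives 8>6]
(C,Q): not NE [P1→A gives 4>0; P2→R gives 8>4]
(C,R): NE

Nash profiles: (C,R)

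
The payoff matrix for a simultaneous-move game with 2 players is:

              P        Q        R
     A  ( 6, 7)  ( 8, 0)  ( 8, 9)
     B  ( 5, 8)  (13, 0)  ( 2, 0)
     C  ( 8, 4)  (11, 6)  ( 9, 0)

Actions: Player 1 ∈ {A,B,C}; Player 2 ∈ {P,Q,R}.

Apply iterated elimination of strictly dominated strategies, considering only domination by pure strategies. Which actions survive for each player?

Remaining: P1:{B,C} P2:{P,Q}

P1 drop A (C beats it: P:8>6 Q:11>8 R:9>8)
P2 drop R (P beats it: B:8>0 C:4>0)
P1→{B,C} P2→{P,Q}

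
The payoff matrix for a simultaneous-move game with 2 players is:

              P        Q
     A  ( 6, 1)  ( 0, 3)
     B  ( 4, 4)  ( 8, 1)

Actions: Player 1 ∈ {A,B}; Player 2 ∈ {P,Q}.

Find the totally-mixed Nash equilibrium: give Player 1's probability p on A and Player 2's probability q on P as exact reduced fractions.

P1 indiff ⇒ q·6+(1-q)·0 = q·4+(1-q)·8 ⇒ q(2) = (1-q)(8) ⇒ q = 4/5
P2 indiff ⇒ p·1+(1-p)·4 = p·3+(1-p)·1 ⇒ p(-2) = (1-p)(-3) ⇒ p = 3/5

(p,q) = (3/5, 4/5)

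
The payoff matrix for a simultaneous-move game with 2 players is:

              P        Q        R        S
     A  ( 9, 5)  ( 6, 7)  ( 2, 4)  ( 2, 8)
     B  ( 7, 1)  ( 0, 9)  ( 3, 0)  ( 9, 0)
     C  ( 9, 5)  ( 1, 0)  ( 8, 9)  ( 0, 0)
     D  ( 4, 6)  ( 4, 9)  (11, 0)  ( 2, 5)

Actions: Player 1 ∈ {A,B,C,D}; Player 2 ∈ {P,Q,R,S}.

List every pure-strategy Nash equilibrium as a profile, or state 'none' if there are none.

PSNE: ∅

(A,P): not NE [P2→S gives 8>5]
(A,Q): not NE [P2→S gives 8>7]
(A,R): not NE [P1→D gives 11>2; P2→S gives 8>4]
(A,S): not NE [P1→B gives 9>2]
(B,P): not NE [P1→C gives 9>7; P2→Q gives 9>1]
(B,Q): not NE [P1→A gives 6>0]
(B,R): not NE [P1→D gives 11>3; P2→Q gives 9>0]
(B,S): not NE [P2→Q gives 9>0]
(C,P): not NE [P2→R gives 9>5]
(C,Q): not NE [P1→A gives 6>1; P2→R gives 9>0]
(C,R): not NE [P1→D gives 11>8]
(C,S): not NE [P1→B gives 9>0; P2→R gives 9>0]
(D,P): not NE [P1→C gives 9>4; P2→Q gives 9>6]
(D,Q): not NE [P1→A gives 6>4]
(D,R): not NE [P2→Q gives 9>0]
(D,S): not NE [P1→B gives 9>2; P2→Q gives 9>5]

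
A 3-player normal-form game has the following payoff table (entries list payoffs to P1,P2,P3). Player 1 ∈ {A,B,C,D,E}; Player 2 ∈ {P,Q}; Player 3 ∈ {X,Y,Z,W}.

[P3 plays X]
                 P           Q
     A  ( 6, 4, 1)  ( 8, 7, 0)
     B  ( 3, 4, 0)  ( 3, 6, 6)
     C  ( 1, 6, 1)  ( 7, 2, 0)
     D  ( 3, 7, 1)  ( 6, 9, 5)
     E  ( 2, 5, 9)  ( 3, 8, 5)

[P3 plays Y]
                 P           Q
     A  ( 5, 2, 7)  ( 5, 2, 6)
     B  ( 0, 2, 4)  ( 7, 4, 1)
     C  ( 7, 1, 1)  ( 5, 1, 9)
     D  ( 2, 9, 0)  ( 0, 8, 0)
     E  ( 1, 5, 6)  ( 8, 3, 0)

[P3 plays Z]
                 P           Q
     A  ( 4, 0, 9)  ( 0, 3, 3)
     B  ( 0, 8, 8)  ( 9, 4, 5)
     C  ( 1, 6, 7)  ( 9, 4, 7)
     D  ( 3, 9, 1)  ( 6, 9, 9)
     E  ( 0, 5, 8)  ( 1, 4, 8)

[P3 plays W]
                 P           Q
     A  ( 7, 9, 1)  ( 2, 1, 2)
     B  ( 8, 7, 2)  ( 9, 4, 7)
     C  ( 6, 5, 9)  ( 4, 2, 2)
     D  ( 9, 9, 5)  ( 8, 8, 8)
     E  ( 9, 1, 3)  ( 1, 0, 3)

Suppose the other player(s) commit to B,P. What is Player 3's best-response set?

u_3(X vs B,P) = 0
u_3(Y vs B,P) = 4
u_3(Z vs B,P) = 8
u_3(W vs B,P) = 2
max payoff 8 at {Z}

BR_3 = {Z}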